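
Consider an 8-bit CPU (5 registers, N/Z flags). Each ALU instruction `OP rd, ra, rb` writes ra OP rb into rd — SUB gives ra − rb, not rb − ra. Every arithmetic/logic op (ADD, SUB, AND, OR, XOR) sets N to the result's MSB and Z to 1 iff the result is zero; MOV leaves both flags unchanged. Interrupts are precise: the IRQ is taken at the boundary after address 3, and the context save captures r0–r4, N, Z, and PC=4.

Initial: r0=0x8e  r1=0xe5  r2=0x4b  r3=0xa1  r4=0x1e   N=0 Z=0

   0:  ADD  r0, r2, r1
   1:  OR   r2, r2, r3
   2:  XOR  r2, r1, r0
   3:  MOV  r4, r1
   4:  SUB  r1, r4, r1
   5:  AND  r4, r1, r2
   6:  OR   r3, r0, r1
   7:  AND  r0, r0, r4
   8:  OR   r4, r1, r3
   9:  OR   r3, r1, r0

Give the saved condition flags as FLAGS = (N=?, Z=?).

FLAGS = (N=1, Z=0)

after  0: r0=0x30 r1=0xe5 r2=0x4b r3=0xa1 r4=0x1e  N=0 Z=0
after  1: r0=0x30 r1=0xe5 r2=0xeb r3=0xa1 r4=0x1e  N=1 Z=0
after  2: r0=0x30 r1=0xe5 r2=0xd5 r3=0xa1 r4=0x1e  N=1 Z=0
after  3: r0=0x30 r1=0xe5 r2=0xd5 r3=0xa1 r4=0xe5  N=1 Z=0
-- IRQ taken; context saved, return-PC = 4 --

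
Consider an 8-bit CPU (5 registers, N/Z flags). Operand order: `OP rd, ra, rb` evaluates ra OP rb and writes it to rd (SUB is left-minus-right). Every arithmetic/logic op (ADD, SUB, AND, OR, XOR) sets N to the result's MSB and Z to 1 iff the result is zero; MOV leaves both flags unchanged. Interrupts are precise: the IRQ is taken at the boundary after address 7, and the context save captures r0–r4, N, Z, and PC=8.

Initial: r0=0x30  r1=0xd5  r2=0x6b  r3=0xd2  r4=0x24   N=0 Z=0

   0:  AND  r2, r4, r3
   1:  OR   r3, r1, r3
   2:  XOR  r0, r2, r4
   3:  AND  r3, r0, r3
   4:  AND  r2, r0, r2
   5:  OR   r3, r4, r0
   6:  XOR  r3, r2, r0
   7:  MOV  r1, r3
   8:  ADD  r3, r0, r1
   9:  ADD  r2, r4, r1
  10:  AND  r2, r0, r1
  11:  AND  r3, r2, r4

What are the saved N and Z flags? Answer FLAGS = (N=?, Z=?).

after  0: r0=0x30 r1=0xd5 r2=0x00 r3=0xd2 r4=0x24  N=0 Z=1
after  1: r0=0x30 r1=0xd5 r2=0x00 r3=0xd7 r4=0x24  N=1 Z=0
after  2: r0=0x24 r1=0xd5 r2=0x00 r3=0xd7 r4=0x24  N=0 Z=0
after  3: r0=0x24 r1=0xd5 r2=0x00 r3=0x04 r4=0x24  N=0 Z=0
after  4: r0=0x24 r1=0xd5 r2=0x00 r3=0x04 r4=0x24  N=0 Z=1
after  5: r0=0x24 r1=0xd5 r2=0x00 r3=0x24 r4=0x24  N=0 Z=0
after  6: r0=0x24 r1=0xd5 r2=0x00 r3=0x24 r4=0x24  N=0 Z=0
after  7: r0=0x24 r1=0x24 r2=0x00 r3=0x24 r4=0x24  N=0 Z=0
-- IRQ taken; context saved, return-PC = 8 --

FLAGS = (N=0, Z=0)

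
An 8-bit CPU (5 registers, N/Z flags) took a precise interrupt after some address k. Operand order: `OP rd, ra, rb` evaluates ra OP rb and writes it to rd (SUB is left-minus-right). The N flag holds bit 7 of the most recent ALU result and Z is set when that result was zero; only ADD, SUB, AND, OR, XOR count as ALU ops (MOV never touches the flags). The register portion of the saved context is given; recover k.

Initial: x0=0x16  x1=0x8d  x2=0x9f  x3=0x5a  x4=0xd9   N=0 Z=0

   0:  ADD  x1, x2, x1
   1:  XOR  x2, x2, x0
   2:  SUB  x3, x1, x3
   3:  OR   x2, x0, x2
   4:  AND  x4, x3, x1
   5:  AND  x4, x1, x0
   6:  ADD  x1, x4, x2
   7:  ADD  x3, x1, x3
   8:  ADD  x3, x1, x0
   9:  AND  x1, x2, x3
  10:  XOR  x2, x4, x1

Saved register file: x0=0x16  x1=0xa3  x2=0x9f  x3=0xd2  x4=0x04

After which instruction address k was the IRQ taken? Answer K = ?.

K = 6

after  0: x0=0x16 x1=0x2c x2=0x9f x3=0x5a x4=0xd9  N=0 Z=0
after  1: x0=0x16 x1=0x2c x2=0x89 x3=0x5a x4=0xd9  N=1 Z=0
after  2: x0=0x16 x1=0x2c x2=0x89 x3=0xd2 x4=0xd9  N=1 Z=0
after  3: x0=0x16 x1=0x2c x2=0x9f x3=0xd2 x4=0xd9  N=1 Z=0
after  4: x0=0x16 x1=0x2c x2=0x9f x3=0xd2 x4=0x00  N=0 Z=1
after  5: x0=0x16 x1=0x2c x2=0x9f x3=0xd2 x4=0x04  N=0 Z=0
after  6: x0=0x16 x1=0xa3 x2=0x9f x3=0xd2 x4=0x04  N=1 Z=0
-- IRQ taken; context saved, return-PC = 7 --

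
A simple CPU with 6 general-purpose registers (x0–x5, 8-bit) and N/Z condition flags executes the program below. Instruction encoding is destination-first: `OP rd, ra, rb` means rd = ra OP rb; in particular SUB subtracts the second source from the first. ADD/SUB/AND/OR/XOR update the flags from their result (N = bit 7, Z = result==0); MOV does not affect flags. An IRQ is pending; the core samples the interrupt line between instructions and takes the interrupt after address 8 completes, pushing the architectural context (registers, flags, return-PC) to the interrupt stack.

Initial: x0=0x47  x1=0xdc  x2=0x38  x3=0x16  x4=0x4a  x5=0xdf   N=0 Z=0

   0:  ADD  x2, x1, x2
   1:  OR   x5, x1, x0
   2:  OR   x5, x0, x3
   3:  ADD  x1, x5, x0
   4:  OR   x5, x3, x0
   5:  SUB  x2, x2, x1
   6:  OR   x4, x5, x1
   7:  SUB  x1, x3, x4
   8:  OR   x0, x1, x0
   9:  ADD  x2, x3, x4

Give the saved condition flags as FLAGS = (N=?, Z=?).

FLAGS = (N=0, Z=0)

after  0: x0=0x47 x1=0xdc x2=0x14 x3=0x16 x4=0x4a x5=0xdf  N=0 Z=0
after  1: x0=0x47 x1=0xdc x2=0x14 x3=0x16 x4=0x4a x5=0xdf  N=1 Z=0
after  2: x0=0x47 x1=0xdc x2=0x14 x3=0x16 x4=0x4a x5=0x57  N=0 Z=0
after  3: x0=0x47 x1=0x9e x2=0x14 x3=0x16 x4=0x4a x5=0x57  N=1 Z=0
after  4: x0=0x47 x1=0x9e x2=0x14 x3=0x16 x4=0x4a x5=0x57  N=0 Z=0
after  5: x0=0x47 x1=0x9e x2=0x76 x3=0x16 x4=0x4a x5=0x57  N=0 Z=0
after  6: x0=0x47 x1=0x9e x2=0x76 x3=0x16 x4=0xdf x5=0x57  N=1 Z=0
after  7: x0=0x47 x1=0x37 x2=0x76 x3=0x16 x4=0xdf x5=0x57  N=0 Z=0
after  8: x0=0x77 x1=0x37 x2=0x76 x3=0x16 x4=0xdf x5=0x57  N=0 Z=0
-- IRQ taken; context saved, return-PC = 9 --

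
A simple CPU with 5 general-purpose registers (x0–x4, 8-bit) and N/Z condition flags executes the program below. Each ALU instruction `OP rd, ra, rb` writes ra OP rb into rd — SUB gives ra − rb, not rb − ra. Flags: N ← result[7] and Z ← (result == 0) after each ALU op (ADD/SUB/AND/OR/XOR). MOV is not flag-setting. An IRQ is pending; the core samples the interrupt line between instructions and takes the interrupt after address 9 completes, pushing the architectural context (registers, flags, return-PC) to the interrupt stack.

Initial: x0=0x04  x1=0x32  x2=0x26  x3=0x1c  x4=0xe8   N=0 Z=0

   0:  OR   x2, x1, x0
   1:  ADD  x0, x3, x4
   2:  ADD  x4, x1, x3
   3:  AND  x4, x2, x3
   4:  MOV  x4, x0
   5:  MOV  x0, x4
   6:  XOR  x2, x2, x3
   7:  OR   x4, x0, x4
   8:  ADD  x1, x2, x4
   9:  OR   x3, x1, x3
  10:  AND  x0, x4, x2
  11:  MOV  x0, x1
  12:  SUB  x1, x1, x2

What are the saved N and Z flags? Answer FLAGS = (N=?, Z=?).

after  0: x0=0x04 x1=0x32 x2=0x36 x3=0x1c x4=0xe8  N=0 Z=0
after  1: x0=0x04 x1=0x32 x2=0x36 x3=0x1c x4=0xe8  N=0 Z=0
after  2: x0=0x04 x1=0x32 x2=0x36 x3=0x1c x4=0x4e  N=0 Z=0
after  3: x0=0x04 x1=0x32 x2=0x36 x3=0x1c x4=0x14  N=0 Z=0
after  4: x0=0x04 x1=0x32 x2=0x36 x3=0x1c x4=0x04  N=0 Z=0
after  5: x0=0x04 x1=0x32 x2=0x36 x3=0x1c x4=0x04  N=0 Z=0
after  6: x0=0x04 x1=0x32 x2=0x2a x3=0x1c x4=0x04  N=0 Z=0
after  7: x0=0x04 x1=0x32 x2=0x2a x3=0x1c x4=0x04  N=0 Z=0
after  8: x0=0x04 x1=0x2e x2=0x2a x3=0x1c x4=0x04  N=0 Z=0
after  9: x0=0x04 x1=0x2e x2=0x2a x3=0x3e x4=0x04  N=0 Z=0
-- IRQ taken; context saved, return-PC = 10 --

FLAGS = (N=0, Z=0)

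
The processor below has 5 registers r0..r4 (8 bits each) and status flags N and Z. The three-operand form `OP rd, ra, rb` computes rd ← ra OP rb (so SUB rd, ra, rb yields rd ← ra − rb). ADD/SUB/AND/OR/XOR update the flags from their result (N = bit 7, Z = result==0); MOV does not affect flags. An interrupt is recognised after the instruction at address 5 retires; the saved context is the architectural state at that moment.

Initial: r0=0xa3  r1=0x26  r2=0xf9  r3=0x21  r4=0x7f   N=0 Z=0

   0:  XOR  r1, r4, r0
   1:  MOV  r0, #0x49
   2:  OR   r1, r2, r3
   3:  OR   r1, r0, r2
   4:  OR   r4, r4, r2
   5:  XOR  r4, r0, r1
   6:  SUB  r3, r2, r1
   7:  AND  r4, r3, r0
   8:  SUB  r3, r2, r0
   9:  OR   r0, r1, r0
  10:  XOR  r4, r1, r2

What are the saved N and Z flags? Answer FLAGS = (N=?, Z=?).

FLAGS = (N=1, Z=0)

after  0: r0=0xa3 r1=0xdc r2=0xf9 r3=0x21 r4=0x7f  N=1 Z=0
after  1: r0=0x49 r1=0xdc r2=0xf9 r3=0x21 r4=0x7f  N=1 Z=0
after  2: r0=0x49 r1=0xf9 r2=0xf9 r3=0x21 r4=0x7f  N=1 Z=0
after  3: r0=0x49 r1=0xf9 r2=0xf9 r3=0x21 r4=0x7f  N=1 Z=0
after  4: r0=0x49 r1=0xf9 r2=0xf9 r3=0x21 r4=0xff  N=1 Z=0
after  5: r0=0x49 r1=0xf9 r2=0xf9 r3=0x21 r4=0xb0  N=1 Z=0
-- IRQ taken; context saved, return-PC = 6 --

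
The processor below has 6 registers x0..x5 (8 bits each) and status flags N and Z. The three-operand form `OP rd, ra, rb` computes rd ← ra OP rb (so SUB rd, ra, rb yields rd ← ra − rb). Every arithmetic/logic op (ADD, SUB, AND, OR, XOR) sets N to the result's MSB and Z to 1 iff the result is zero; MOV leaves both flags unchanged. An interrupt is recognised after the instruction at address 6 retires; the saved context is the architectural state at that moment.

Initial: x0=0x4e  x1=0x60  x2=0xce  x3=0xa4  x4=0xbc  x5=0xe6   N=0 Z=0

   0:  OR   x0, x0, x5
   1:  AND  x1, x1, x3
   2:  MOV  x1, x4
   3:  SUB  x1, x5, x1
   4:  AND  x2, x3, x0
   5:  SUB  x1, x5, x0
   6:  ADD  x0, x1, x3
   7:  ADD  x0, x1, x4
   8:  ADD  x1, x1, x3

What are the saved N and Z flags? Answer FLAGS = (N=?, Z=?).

after  0: x0=0xee x1=0x60 x2=0xce x3=0xa4 x4=0xbc x5=0xe6  N=1 Z=0
after  1: x0=0xee x1=0x20 x2=0xce x3=0xa4 x4=0xbc x5=0xe6  N=0 Z=0
after  2: x0=0xee x1=0xbc x2=0xce x3=0xa4 x4=0xbc x5=0xe6  N=0 Z=0
after  3: x0=0xee x1=0x2a x2=0xce x3=0xa4 x4=0xbc x5=0xe6  N=0 Z=0
after  4: x0=0xee x1=0x2a x2=0xa4 x3=0xa4 x4=0xbc x5=0xe6  N=1 Z=0
after  5: x0=0xee x1=0xf8 x2=0xa4 x3=0xa4 x4=0xbc x5=0xe6  N=1 Z=0
after  6: x0=0x9c x1=0xf8 x2=0xa4 x3=0xa4 x4=0xbc x5=0xe6  N=1 Z=0
-- IRQ taken; context saved, return-PC = 7 --

FLAGS = (N=1, Z=0)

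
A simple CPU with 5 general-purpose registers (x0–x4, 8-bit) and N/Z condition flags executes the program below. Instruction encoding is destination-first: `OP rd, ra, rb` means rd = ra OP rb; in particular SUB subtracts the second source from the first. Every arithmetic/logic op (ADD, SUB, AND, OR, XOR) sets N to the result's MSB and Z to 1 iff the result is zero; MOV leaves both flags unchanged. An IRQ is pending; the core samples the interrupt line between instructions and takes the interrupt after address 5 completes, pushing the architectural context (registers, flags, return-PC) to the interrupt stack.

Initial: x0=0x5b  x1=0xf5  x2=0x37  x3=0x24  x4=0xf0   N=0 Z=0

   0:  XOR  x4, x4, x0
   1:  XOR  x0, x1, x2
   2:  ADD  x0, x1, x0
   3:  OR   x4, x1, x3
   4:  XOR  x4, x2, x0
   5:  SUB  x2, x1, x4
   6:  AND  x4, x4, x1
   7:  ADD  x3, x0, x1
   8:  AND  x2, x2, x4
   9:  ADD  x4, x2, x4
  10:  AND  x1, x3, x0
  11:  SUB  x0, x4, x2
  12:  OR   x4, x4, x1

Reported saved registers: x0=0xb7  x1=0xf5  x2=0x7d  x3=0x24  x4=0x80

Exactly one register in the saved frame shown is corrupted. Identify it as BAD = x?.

BAD = x2

after  0: x0=0x5b x1=0xf5 x2=0x37 x3=0x24 x4=0xab  N=1 Z=0
after  1: x0=0xc2 x1=0xf5 x2=0x37 x3=0x24 x4=0xab  N=1 Z=0
after  2: x0=0xb7 x1=0xf5 x2=0x37 x3=0x24 x4=0xab  N=1 Z=0
after  3: x0=0xb7 x1=0xf5 x2=0x37 x3=0x24 x4=0xf5  N=1 Z=0
after  4: x0=0xb7 x1=0xf5 x2=0x37 x3=0x24 x4=0x80  N=1 Z=0
after  5: x0=0xb7 x1=0xf5 x2=0x75 x3=0x24 x4=0x80  N=0 Z=0
-- IRQ taken; context saved, return-PC = 6 --
mismatch: x2: reported 0x7d vs actual 0x75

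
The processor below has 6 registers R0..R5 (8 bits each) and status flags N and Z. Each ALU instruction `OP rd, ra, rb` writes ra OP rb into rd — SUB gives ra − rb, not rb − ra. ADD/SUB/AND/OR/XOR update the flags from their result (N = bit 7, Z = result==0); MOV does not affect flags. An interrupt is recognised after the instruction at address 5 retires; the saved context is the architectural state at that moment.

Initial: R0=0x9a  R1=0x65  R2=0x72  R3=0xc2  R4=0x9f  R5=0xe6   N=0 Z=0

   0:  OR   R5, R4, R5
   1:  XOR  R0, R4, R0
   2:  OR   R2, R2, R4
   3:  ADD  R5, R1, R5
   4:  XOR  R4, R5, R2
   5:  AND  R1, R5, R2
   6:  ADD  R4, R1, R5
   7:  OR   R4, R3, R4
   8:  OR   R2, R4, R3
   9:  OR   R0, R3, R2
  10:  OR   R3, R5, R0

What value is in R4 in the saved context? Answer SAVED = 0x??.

after  0: R0=0x9a R1=0x65 R2=0x72 R3=0xc2 R4=0x9f R5=0xff  N=1 Z=0
after  1: R0=0x05 R1=0x65 R2=0x72 R3=0xc2 R4=0x9f R5=0xff  N=0 Z=0
after  2: R0=0x05 R1=0x65 R2=0xff R3=0xc2 R4=0x9f R5=0xff  N=1 Z=0
after  3: R0=0x05 R1=0x65 R2=0xff R3=0xc2 R4=0x9f R5=0x64  N=0 Z=0
after  4: R0=0x05 R1=0x65 R2=0xff R3=0xc2 R4=0x9b R5=0x64  N=1 Z=0
after  5: R0=0x05 R1=0x64 R2=0xff R3=0xc2 R4=0x9b R5=0x64  N=0 Z=0
-- IRQ taken; context saved, return-PC = 6 --

SAVED = 0x9b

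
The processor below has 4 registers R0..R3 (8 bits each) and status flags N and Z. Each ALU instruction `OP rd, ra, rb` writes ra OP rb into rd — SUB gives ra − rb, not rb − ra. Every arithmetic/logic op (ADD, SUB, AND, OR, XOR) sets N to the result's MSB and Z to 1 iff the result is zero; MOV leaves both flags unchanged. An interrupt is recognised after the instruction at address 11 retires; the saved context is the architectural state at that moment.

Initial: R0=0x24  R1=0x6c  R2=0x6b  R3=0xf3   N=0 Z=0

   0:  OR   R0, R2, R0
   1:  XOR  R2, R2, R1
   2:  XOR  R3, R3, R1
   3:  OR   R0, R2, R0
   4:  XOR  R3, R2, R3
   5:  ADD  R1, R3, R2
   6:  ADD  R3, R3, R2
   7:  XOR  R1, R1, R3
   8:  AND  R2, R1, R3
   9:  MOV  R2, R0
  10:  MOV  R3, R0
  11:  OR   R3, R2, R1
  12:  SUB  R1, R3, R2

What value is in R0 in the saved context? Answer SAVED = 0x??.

after  0: R0=0x6f R1=0x6c R2=0x6b R3=0xf3  N=0 Z=0
after  1: R0=0x6f R1=0x6c R2=0x07 R3=0xf3  N=0 Z=0
after  2: R0=0x6f R1=0x6c R2=0x07 R3=0x9f  N=1 Z=0
after  3: R0=0x6f R1=0x6c R2=0x07 R3=0x9f  N=0 Z=0
after  4: R0=0x6f R1=0x6c R2=0x07 R3=0x98  N=1 Z=0
after  5: R0=0x6f R1=0x9f R2=0x07 R3=0x98  N=1 Z=0
after  6: R0=0x6f R1=0x9f R2=0x07 R3=0x9f  N=1 Z=0
after  7: R0=0x6f R1=0x00 R2=0x07 R3=0x9f  N=0 Z=1
after  8: R0=0x6f R1=0x00 R2=0x00 R3=0x9f  N=0 Z=1
after  9: R0=0x6f R1=0x00 R2=0x6f R3=0x9f  N=0 Z=1
after 10: R0=0x6f R1=0x00 R2=0x6f R3=0x6f  N=0 Z=1
after 11: R0=0x6f R1=0x00 R2=0x6f R3=0x6f  N=0 Z=0
-- IRQ taken; context saved, return-PC = 12 --

SAVED = 0x6f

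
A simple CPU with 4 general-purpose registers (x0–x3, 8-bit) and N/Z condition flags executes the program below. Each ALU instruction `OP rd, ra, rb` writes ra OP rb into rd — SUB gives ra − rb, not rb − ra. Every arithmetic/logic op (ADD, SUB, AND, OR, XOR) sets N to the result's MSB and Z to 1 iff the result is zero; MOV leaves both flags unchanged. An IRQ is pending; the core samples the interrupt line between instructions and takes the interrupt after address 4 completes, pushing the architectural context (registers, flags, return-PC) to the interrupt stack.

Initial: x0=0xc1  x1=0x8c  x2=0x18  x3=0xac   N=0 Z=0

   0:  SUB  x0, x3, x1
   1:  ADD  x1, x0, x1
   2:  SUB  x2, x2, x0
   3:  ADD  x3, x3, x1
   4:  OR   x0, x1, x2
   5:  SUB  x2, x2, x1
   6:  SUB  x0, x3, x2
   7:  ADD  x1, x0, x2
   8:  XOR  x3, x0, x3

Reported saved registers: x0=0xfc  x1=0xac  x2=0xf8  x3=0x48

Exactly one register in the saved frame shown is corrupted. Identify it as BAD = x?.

after  0: x0=0x20 x1=0x8c x2=0x18 x3=0xac  N=0 Z=0
after  1: x0=0x20 x1=0xac x2=0x18 x3=0xac  N=1 Z=0
after  2: x0=0x20 x1=0xac x2=0xf8 x3=0xac  N=1 Z=0
after  3: x0=0x20 x1=0xac x2=0xf8 x3=0x58  N=0 Z=0
after  4: x0=0xfc x1=0xac x2=0xf8 x3=0x58  N=1 Z=0
-- IRQ taken; context saved, return-PC = 5 --
mismatch: x3: reported 0x48 vs actual 0x58

BAD = x3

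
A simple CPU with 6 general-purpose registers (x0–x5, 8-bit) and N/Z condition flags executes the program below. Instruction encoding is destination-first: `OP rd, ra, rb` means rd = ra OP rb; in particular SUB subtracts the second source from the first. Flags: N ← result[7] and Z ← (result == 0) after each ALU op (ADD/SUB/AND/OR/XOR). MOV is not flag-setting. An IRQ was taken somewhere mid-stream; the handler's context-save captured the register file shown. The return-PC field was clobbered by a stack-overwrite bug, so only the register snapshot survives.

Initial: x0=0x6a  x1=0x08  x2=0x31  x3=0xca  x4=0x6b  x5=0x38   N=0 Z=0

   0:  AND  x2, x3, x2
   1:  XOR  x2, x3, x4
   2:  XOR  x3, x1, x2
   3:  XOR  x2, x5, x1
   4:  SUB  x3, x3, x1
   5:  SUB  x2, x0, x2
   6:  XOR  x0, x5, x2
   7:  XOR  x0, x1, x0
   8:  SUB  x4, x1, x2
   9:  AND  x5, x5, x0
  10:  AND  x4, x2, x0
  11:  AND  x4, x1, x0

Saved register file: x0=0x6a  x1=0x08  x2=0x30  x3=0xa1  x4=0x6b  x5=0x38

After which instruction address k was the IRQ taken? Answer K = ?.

after  0: x0=0x6a x1=0x08 x2=0x00 x3=0xca x4=0x6b x5=0x38  N=0 Z=1
after  1: x0=0x6a x1=0x08 x2=0xa1 x3=0xca x4=0x6b x5=0x38  N=1 Z=0
after  2: x0=0x6a x1=0x08 x2=0xa1 x3=0xa9 x4=0x6b x5=0x38  N=1 Z=0
after  3: x0=0x6a x1=0x08 x2=0x30 x3=0xa9 x4=0x6b x5=0x38  N=0 Z=0
after  4: x0=0x6a x1=0x08 x2=0x30 x3=0xa1 x4=0x6b x5=0x38  N=1 Z=0
-- IRQ taken; context saved, return-PC = 5 --

K = 4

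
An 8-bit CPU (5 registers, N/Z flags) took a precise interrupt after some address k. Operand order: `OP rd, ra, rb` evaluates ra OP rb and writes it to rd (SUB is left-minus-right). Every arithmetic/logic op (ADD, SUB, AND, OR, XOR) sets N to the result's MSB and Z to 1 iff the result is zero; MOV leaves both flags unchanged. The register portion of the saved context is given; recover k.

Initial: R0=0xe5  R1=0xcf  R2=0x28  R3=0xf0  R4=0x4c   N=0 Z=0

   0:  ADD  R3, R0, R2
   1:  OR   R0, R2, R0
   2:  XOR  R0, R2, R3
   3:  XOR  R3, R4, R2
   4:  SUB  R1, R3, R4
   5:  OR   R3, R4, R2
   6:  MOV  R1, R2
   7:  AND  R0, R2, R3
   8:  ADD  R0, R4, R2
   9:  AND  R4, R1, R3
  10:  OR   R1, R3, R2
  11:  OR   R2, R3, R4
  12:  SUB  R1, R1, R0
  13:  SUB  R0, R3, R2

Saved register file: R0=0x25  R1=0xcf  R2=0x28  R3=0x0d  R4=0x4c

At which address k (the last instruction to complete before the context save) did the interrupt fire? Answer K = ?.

after  0: R0=0xe5 R1=0xcf R2=0x28 R3=0x0d R4=0x4c  N=0 Z=0
after  1: R0=0xed R1=0xcf R2=0x28 R3=0x0d R4=0x4c  N=1 Z=0
after  2: R0=0x25 R1=0xcf R2=0x28 R3=0x0d R4=0x4c  N=0 Z=0
-- IRQ taken; context saved, return-PC = 3 --

K = 2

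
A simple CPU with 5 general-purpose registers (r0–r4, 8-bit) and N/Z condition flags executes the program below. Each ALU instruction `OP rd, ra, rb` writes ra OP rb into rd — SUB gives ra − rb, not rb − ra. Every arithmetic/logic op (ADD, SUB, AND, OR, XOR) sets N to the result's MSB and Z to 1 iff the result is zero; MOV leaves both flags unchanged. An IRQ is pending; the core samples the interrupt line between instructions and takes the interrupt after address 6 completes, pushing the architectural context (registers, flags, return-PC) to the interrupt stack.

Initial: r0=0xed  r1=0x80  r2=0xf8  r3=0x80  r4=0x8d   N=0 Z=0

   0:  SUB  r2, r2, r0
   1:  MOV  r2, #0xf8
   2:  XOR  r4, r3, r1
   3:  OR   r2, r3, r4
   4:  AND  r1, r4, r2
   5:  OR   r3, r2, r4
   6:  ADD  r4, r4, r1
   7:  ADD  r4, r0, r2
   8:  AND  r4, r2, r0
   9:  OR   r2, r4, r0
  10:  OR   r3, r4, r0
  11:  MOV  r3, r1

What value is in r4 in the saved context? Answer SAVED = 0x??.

after  0: r0=0xed r1=0x80 r2=0x0b r3=0x80 r4=0x8d  N=0 Z=0
after  1: r0=0xed r1=0x80 r2=0xf8 r3=0x80 r4=0x8d  N=0 Z=0
after  2: r0=0xed r1=0x80 r2=0xf8 r3=0x80 r4=0x00  N=0 Z=1
after  3: r0=0xed r1=0x80 r2=0x80 r3=0x80 r4=0x00  N=1 Z=0
after  4: r0=0xed r1=0x00 r2=0x80 r3=0x80 r4=0x00  N=0 Z=1
after  5: r0=0xed r1=0x00 r2=0x80 r3=0x80 r4=0x00  N=1 Z=0
after  6: r0=0xed r1=0x00 r2=0x80 r3=0x80 r4=0x00  N=0 Z=1
-- IRQ taken; context saved, return-PC = 7 --

SAVED = 0x00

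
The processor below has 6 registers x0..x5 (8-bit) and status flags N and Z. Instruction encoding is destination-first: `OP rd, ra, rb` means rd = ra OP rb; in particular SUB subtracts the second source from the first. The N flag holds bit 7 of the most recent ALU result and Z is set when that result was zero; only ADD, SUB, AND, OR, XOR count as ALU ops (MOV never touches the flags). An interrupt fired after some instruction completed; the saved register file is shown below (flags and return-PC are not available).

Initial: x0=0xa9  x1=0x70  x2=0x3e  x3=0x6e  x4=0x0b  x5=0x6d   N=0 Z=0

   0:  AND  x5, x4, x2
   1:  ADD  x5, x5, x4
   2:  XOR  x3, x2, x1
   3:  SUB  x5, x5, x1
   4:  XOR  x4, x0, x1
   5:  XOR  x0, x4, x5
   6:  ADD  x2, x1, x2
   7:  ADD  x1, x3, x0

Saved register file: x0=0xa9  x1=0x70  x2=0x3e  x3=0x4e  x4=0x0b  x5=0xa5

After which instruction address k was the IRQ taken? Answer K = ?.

K = 3

after  0: x0=0xa9 x1=0x70 x2=0x3e x3=0x6e x4=0x0b x5=0x0a  N=0 Z=0
after  1: x0=0xa9 x1=0x70 x2=0x3e x3=0x6e x4=0x0b x5=0x15  N=0 Z=0
after  2: x0=0xa9 x1=0x70 x2=0x3e x3=0x4e x4=0x0b x5=0x15  N=0 Z=0
after  3: x0=0xa9 x1=0x70 x2=0x3e x3=0x4e x4=0x0b x5=0xa5  N=1 Z=0
-- IRQ taken; context saved, return-PC = 4 --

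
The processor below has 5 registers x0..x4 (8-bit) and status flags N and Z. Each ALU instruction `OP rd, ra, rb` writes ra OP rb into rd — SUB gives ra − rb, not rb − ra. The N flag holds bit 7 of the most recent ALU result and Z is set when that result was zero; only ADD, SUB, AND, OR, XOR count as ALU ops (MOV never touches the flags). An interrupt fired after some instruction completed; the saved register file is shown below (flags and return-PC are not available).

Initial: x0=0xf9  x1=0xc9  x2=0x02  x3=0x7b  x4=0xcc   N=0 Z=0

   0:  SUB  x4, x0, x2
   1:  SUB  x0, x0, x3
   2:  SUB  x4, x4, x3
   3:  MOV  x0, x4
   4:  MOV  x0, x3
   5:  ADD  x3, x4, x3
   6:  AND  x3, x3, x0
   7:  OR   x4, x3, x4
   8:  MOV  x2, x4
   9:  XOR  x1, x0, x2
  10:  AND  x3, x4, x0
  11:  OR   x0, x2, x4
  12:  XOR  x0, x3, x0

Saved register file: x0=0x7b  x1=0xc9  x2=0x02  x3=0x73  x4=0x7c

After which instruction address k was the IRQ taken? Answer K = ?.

after  0: x0=0xf9 x1=0xc9 x2=0x02 x3=0x7b x4=0xf7  N=1 Z=0
after  1: x0=0x7e x1=0xc9 x2=0x02 x3=0x7b x4=0xf7  N=0 Z=0
after  2: x0=0x7e x1=0xc9 x2=0x02 x3=0x7b x4=0x7c  N=0 Z=0
after  3: x0=0x7c x1=0xc9 x2=0x02 x3=0x7b x4=0x7c  N=0 Z=0
after  4: x0=0x7b x1=0xc9 x2=0x02 x3=0x7b x4=0x7c  N=0 Z=0
after  5: x0=0x7b x1=0xc9 x2=0x02 x3=0xf7 x4=0x7c  N=1 Z=0
after  6: x0=0x7b x1=0xc9 x2=0x02 x3=0x73 x4=0x7c  N=0 Z=0
-- IRQ taken; context saved, return-PC = 7 --

K = 6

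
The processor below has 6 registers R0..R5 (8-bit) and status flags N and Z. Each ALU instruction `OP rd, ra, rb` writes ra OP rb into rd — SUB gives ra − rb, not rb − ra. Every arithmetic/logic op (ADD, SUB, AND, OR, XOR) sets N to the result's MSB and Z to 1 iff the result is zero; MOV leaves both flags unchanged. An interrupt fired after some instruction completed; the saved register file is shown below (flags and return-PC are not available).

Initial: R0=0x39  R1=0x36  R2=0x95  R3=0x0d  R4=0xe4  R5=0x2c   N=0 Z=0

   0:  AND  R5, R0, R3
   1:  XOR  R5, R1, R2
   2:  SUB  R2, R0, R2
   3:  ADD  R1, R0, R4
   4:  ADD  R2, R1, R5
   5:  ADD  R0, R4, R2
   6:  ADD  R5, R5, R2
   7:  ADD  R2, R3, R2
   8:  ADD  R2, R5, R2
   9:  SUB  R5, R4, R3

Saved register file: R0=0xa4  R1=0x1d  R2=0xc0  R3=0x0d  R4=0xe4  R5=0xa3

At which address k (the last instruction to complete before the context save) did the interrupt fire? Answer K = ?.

after  0: R0=0x39 R1=0x36 R2=0x95 R3=0x0d R4=0xe4 R5=0x09  N=0 Z=0
after  1: R0=0x39 R1=0x36 R2=0x95 R3=0x0d R4=0xe4 R5=0xa3  N=1 Z=0
after  2: R0=0x39 R1=0x36 R2=0xa4 R3=0x0d R4=0xe4 R5=0xa3  N=1 Z=0
after  3: R0=0x39 R1=0x1d R2=0xa4 R3=0x0d R4=0xe4 R5=0xa3  N=0 Z=0
after  4: R0=0x39 R1=0x1d R2=0xc0 R3=0x0d R4=0xe4 R5=0xa3  N=1 Z=0
after  5: R0=0xa4 R1=0x1d R2=0xc0 R3=0x0d R4=0xe4 R5=0xa3  N=1 Z=0
-- IRQ taken; context saved, return-PC = 6 --

K = 5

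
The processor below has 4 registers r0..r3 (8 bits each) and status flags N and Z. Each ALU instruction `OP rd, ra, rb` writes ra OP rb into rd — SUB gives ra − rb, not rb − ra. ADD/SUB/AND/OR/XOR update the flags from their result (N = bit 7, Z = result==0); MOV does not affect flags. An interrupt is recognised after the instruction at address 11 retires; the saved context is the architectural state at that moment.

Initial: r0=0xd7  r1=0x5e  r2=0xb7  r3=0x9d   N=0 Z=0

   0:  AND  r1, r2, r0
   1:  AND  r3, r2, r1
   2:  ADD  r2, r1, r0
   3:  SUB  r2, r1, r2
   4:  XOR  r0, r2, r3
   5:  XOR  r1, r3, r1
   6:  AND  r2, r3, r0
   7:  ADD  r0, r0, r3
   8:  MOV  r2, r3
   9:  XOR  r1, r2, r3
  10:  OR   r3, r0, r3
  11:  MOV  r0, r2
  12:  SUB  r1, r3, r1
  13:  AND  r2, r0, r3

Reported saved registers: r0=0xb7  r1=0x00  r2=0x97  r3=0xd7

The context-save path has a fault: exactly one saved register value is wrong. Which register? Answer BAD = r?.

BAD = r0

after  0: r0=0xd7 r1=0x97 r2=0xb7 r3=0x9d  N=1 Z=0
after  1: r0=0xd7 r1=0x97 r2=0xb7 r3=0x97  N=1 Z=0
after  2: r0=0xd7 r1=0x97 r2=0x6e r3=0x97  N=0 Z=0
after  3: r0=0xd7 r1=0x97 r2=0x29 r3=0x97  N=0 Z=0
after  4: r0=0xbe r1=0x97 r2=0x29 r3=0x97  N=1 Z=0
after  5: r0=0xbe r1=0x00 r2=0x29 r3=0x97  N=0 Z=1
after  6: r0=0xbe r1=0x00 r2=0x96 r3=0x97  N=1 Z=0
after  7: r0=0x55 r1=0x00 r2=0x96 r3=0x97  N=0 Z=0
after  8: r0=0x55 r1=0x00 r2=0x97 r3=0x97  N=0 Z=0
after  9: r0=0x55 r1=0x00 r2=0x97 r3=0x97  N=0 Z=1
after 10: r0=0x55 r1=0x00 r2=0x97 r3=0xd7  N=1 Z=0
after 11: r0=0x97 r1=0x00 r2=0x97 r3=0xd7  N=1 Z=0
-- IRQ taken; context saved, return-PC = 12 --
mismatch: r0: reported 0xb7 vs actual 0x97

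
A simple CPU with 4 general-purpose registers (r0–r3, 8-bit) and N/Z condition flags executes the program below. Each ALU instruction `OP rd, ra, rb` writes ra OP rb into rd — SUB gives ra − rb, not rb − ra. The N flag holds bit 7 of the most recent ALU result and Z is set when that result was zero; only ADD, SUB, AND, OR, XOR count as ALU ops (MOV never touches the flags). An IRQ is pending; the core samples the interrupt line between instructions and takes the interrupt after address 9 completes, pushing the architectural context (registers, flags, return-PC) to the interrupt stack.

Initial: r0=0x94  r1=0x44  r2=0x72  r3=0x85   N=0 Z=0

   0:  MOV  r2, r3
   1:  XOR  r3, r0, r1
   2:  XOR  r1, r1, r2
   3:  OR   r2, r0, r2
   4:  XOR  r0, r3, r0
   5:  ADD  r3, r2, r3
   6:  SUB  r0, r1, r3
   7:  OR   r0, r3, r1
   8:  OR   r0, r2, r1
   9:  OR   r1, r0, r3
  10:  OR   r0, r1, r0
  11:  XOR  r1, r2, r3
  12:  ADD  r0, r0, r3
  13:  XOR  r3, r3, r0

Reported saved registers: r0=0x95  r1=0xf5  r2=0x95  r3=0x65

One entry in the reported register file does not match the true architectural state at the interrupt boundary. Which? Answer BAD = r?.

after  0: r0=0x94 r1=0x44 r2=0x85 r3=0x85  N=0 Z=0
after  1: r0=0x94 r1=0x44 r2=0x85 r3=0xd0  N=1 Z=0
after  2: r0=0x94 r1=0xc1 r2=0x85 r3=0xd0  N=1 Z=0
after  3: r0=0x94 r1=0xc1 r2=0x95 r3=0xd0  N=1 Z=0
after  4: r0=0x44 r1=0xc1 r2=0x95 r3=0xd0  N=0 Z=0
after  5: r0=0x44 r1=0xc1 r2=0x95 r3=0x65  N=0 Z=0
after  6: r0=0x5c r1=0xc1 r2=0x95 r3=0x65  N=0 Z=0
after  7: r0=0xe5 r1=0xc1 r2=0x95 r3=0x65  N=1 Z=0
after  8: r0=0xd5 r1=0xc1 r2=0x95 r3=0x65  N=1 Z=0
after  9: r0=0xd5 r1=0xf5 r2=0x95 r3=0x65  N=1 Z=0
-- IRQ taken; context saved, return-PC = 10 --
mismatch: r0: reported 0x95 vs actual 0xd5

BAD = r0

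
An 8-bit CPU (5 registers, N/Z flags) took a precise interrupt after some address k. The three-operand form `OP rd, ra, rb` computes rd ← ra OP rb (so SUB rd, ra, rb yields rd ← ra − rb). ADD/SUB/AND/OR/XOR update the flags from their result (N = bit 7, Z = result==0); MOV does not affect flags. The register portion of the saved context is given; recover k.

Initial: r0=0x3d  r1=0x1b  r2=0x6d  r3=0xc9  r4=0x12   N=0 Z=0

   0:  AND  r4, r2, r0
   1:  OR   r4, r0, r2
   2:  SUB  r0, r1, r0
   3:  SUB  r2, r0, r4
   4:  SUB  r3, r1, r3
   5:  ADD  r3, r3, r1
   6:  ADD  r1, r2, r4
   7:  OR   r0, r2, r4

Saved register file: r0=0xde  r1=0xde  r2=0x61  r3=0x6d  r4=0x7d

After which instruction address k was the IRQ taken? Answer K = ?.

after  0: r0=0x3d r1=0x1b r2=0x6d r3=0xc9 r4=0x2d  N=0 Z=0
after  1: r0=0x3d r1=0x1b r2=0x6d r3=0xc9 r4=0x7d  N=0 Z=0
after  2: r0=0xde r1=0x1b r2=0x6d r3=0xc9 r4=0x7d  N=1 Z=0
after  3: r0=0xde r1=0x1b r2=0x61 r3=0xc9 r4=0x7d  N=0 Z=0
after  4: r0=0xde r1=0x1b r2=0x61 r3=0x52 r4=0x7d  N=0 Z=0
after  5: r0=0xde r1=0x1b r2=0x61 r3=0x6d r4=0x7d  N=0 Z=0
after  6: r0=0xde r1=0xde r2=0x61 r3=0x6d r4=0x7d  N=1 Z=0
-- IRQ taken; context saved, return-PC = 7 --

K = 6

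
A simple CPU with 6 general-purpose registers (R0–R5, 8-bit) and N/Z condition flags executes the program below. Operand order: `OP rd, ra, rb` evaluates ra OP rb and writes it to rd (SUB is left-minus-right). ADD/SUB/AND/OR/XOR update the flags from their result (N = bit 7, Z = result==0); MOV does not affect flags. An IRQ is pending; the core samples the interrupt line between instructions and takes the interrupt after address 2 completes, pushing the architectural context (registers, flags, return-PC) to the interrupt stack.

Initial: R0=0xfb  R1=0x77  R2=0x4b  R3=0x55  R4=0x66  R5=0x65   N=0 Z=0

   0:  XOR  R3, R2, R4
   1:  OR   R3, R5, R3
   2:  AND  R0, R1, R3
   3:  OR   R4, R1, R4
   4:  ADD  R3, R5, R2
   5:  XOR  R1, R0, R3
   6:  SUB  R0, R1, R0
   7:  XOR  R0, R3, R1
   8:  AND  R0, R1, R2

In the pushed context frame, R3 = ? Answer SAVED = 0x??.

SAVED = 0x6d

after  0: R0=0xfb R1=0x77 R2=0x4b R3=0x2d R4=0x66 R5=0x65  N=0 Z=0
after  1: R0=0xfb R1=0x77 R2=0x4b R3=0x6d R4=0x66 R5=0x65  N=0 Z=0
after  2: R0=0x65 R1=0x77 R2=0x4b R3=0x6d R4=0x66 R5=0x65  N=0 Z=0
-- IRQ taken; context saved, return-PC = 3 --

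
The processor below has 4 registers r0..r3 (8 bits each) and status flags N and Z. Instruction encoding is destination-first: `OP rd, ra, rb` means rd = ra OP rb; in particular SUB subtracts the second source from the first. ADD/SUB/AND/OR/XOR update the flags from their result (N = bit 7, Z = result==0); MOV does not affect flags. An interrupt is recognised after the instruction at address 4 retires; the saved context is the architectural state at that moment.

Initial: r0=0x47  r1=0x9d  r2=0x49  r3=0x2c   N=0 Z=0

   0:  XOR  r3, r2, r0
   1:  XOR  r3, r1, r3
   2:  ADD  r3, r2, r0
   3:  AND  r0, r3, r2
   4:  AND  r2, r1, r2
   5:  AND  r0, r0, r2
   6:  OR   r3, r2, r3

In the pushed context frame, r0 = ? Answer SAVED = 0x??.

SAVED = 0x00

after  0: r0=0x47 r1=0x9d r2=0x49 r3=0x0e  N=0 Z=0
after  1: r0=0x47 r1=0x9d r2=0x49 r3=0x93  N=1 Z=0
after  2: r0=0x47 r1=0x9d r2=0x49 r3=0x90  N=1 Z=0
after  3: r0=0x00 r1=0x9d r2=0x49 r3=0x90  N=0 Z=1
after  4: r0=0x00 r1=0x9d r2=0x09 r3=0x90  N=0 Z=0
-- IRQ taken; context saved, return-PC = 5 --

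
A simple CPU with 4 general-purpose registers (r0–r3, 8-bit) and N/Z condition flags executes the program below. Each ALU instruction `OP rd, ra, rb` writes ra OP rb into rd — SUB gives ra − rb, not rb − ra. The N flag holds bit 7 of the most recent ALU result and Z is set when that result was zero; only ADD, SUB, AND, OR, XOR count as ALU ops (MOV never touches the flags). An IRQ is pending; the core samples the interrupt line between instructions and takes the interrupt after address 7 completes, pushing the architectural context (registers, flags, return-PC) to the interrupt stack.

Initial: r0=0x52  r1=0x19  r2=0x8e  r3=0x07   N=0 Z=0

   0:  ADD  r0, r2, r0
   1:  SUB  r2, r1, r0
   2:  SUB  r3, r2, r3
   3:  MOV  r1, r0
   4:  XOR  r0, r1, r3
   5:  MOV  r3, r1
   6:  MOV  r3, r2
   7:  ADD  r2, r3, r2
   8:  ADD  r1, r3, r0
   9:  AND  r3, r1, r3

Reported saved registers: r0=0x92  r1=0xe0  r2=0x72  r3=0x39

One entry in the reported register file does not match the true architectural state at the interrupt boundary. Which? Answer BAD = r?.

BAD = r0

after  0: r0=0xe0 r1=0x19 r2=0x8e r3=0x07  N=1 Z=0
after  1: r0=0xe0 r1=0x19 r2=0x39 r3=0x07  N=0 Z=0
after  2: r0=0xe0 r1=0x19 r2=0x39 r3=0x32  N=0 Z=0
after  3: r0=0xe0 r1=0xe0 r2=0x39 r3=0x32  N=0 Z=0
after  4: r0=0xd2 r1=0xe0 r2=0x39 r3=0x32  N=1 Z=0
after  5: r0=0xd2 r1=0xe0 r2=0x39 r3=0xe0  N=1 Z=0
after  6: r0=0xd2 r1=0xe0 r2=0x39 r3=0x39  N=1 Z=0
after  7: r0=0xd2 r1=0xe0 r2=0x72 r3=0x39  N=0 Z=0
-- IRQ taken; context saved, return-PC = 8 --
mismatch: r0: reported 0x92 vs actual 0xd2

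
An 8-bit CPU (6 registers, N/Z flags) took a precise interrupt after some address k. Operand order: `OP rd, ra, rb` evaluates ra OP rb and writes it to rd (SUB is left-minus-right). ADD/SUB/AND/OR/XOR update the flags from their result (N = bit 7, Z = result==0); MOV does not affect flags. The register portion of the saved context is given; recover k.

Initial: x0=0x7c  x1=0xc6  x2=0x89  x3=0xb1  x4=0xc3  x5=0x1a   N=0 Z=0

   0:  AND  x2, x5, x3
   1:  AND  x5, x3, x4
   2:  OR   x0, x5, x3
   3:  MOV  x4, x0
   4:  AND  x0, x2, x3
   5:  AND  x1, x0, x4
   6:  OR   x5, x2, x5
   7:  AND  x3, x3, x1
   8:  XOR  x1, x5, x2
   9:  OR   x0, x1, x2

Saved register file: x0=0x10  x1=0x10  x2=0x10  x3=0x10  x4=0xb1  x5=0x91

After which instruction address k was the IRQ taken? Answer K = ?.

after  0: x0=0x7c x1=0xc6 x2=0x10 x3=0xb1 x4=0xc3 x5=0x1a  N=0 Z=0
after  1: x0=0x7c x1=0xc6 x2=0x10 x3=0xb1 x4=0xc3 x5=0x81  N=1 Z=0
after  2: x0=0xb1 x1=0xc6 x2=0x10 x3=0xb1 x4=0xc3 x5=0x81  N=1 Z=0
after  3: x0=0xb1 x1=0xc6 x2=0x10 x3=0xb1 x4=0xb1 x5=0x81  N=1 Z=0
after  4: x0=0x10 x1=0xc6 x2=0x10 x3=0xb1 x4=0xb1 x5=0x81  N=0 Z=0
after  5: x0=0x10 x1=0x10 x2=0x10 x3=0xb1 x4=0xb1 x5=0x81  N=0 Z=0
after  6: x0=0x10 x1=0x10 x2=0x10 x3=0xb1 x4=0xb1 x5=0x91  N=1 Z=0
after  7: x0=0x10 x1=0x10 x2=0x10 x3=0x10 x4=0xb1 x5=0x91  N=0 Z=0
-- IRQ taken; context saved, return-PC = 8 --

K = 7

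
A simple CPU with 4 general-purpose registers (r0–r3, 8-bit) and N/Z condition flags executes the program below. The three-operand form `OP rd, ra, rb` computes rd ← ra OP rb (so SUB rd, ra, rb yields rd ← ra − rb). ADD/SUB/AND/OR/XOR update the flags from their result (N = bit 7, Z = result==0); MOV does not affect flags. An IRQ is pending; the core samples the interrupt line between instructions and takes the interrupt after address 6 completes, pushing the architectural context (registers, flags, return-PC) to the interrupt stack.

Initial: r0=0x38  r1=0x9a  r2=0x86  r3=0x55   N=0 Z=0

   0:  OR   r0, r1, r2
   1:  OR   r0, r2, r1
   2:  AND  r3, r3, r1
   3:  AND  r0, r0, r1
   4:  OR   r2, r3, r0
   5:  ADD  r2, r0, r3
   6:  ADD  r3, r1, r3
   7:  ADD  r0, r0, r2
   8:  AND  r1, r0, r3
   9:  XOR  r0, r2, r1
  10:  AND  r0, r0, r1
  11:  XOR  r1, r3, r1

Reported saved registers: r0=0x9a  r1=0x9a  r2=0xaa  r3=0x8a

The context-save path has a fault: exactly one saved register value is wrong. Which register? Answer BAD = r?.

BAD = r3

after  0: r0=0x9e r1=0x9a r2=0x86 r3=0x55  N=1 Z=0
after  1: r0=0x9e r1=0x9a r2=0x86 r3=0x55  N=1 Z=0
after  2: r0=0x9e r1=0x9a r2=0x86 r3=0x10  N=0 Z=0
after  3: r0=0x9a r1=0x9a r2=0x86 r3=0x10  N=1 Z=0
after  4: r0=0x9a r1=0x9a r2=0x9a r3=0x10  N=1 Z=0
after  5: r0=0x9a r1=0x9a r2=0xaa r3=0x10  N=1 Z=0
after  6: r0=0x9a r1=0x9a r2=0xaa r3=0xaa  N=1 Z=0
-- IRQ taken; context saved, return-PC = 7 --
mismatch: r3: reported 0x8a vs actual 0xaa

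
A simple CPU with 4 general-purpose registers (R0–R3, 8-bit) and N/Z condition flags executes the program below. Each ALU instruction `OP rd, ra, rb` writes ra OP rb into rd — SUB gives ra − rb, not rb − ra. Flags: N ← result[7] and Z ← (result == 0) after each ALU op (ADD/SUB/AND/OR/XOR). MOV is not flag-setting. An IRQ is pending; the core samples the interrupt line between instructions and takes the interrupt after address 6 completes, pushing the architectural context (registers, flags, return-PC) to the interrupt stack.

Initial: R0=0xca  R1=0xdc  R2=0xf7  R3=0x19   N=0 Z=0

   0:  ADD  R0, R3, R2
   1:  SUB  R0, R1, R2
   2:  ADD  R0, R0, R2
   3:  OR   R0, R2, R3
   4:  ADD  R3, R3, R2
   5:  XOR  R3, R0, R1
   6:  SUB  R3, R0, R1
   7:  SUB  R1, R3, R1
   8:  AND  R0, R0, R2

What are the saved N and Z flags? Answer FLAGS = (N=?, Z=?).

after  0: R0=0x10 R1=0xdc R2=0xf7 R3=0x19  N=0 Z=0
after  1: R0=0xe5 R1=0xdc R2=0xf7 R3=0x19  N=1 Z=0
after  2: R0=0xdc R1=0xdc R2=0xf7 R3=0x19  N=1 Z=0
after  3: R0=0xff R1=0xdc R2=0xf7 R3=0x19  N=1 Z=0
after  4: R0=0xff R1=0xdc R2=0xf7 R3=0x10  N=0 Z=0
after  5: R0=0xff R1=0xdc R2=0xf7 R3=0x23  N=0 Z=0
after  6: R0=0xff R1=0xdc R2=0xf7 R3=0x23  N=0 Z=0
-- IRQ taken; context saved, return-PC = 7 --

FLAGS = (N=0, Z=0)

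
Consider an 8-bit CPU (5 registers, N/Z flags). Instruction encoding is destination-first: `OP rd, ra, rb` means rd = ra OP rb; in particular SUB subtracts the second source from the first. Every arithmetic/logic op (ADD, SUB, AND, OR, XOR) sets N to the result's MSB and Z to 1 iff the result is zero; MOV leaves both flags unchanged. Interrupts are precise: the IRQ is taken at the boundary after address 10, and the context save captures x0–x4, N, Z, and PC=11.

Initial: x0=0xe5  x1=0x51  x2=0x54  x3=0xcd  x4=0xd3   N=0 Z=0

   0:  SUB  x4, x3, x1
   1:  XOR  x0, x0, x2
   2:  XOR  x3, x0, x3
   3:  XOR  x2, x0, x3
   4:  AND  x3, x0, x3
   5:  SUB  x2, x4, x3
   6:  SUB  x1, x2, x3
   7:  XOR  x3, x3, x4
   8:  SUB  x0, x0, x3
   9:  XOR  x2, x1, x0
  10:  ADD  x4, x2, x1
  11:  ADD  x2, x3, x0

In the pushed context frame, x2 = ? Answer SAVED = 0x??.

SAVED = 0x79

after  0: x0=0xe5 x1=0x51 x2=0x54 x3=0xcd x4=0x7c  N=0 Z=0
after  1: x0=0xb1 x1=0x51 x2=0x54 x3=0xcd x4=0x7c  N=1 Z=0
after  2: x0=0xb1 x1=0x51 x2=0x54 x3=0x7c x4=0x7c  N=0 Z=0
after  3: x0=0xb1 x1=0x51 x2=0xcd x3=0x7c x4=0x7c  N=1 Z=0
after  4: x0=0xb1 x1=0x51 x2=0xcd x3=0x30 x4=0x7c  N=0 Z=0
after  5: x0=0xb1 x1=0x51 x2=0x4c x3=0x30 x4=0x7c  N=0 Z=0
after  6: x0=0xb1 x1=0x1c x2=0x4c x3=0x30 x4=0x7c  N=0 Z=0
after  7: x0=0xb1 x1=0x1c x2=0x4c x3=0x4c x4=0x7c  N=0 Z=0
after  8: x0=0x65 x1=0x1c x2=0x4c x3=0x4c x4=0x7c  N=0 Z=0
after  9: x0=0x65 x1=0x1c x2=0x79 x3=0x4c x4=0x7c  N=0 Z=0
after 10: x0=0x65 x1=0x1c x2=0x79 x3=0x4c x4=0x95  N=1 Z=0
-- IRQ taken; context saved, return-PC = 11 --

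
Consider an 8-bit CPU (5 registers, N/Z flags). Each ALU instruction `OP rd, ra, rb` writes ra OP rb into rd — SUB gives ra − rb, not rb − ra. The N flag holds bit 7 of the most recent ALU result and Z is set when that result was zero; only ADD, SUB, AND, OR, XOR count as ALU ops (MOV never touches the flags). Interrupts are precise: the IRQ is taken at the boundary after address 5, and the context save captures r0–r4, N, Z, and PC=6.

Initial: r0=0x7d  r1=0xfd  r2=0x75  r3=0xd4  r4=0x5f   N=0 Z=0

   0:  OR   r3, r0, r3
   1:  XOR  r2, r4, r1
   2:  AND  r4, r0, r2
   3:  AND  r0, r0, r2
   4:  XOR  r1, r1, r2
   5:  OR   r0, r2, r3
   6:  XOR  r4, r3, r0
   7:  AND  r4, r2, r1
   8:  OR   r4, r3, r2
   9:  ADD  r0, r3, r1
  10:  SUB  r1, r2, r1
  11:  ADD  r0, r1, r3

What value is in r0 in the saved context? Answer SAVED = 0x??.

SAVED = 0xff

after  0: r0=0x7d r1=0xfd r2=0x75 r3=0xfd r4=0x5f  N=1 Z=0
after  1: r0=0x7d r1=0xfd r2=0xa2 r3=0xfd r4=0x5f  N=1 Z=0
after  2: r0=0x7d r1=0xfd r2=0xa2 r3=0xfd r4=0x20  N=0 Z=0
after  3: r0=0x20 r1=0xfd r2=0xa2 r3=0xfd r4=0x20  N=0 Z=0
after  4: r0=0x20 r1=0x5f r2=0xa2 r3=0xfd r4=0x20  N=0 Z=0
after  5: r0=0xff r1=0x5f r2=0xa2 r3=0xfd r4=0x20  N=1 Z=0
-- IRQ taken; context saved, return-PC = 6 --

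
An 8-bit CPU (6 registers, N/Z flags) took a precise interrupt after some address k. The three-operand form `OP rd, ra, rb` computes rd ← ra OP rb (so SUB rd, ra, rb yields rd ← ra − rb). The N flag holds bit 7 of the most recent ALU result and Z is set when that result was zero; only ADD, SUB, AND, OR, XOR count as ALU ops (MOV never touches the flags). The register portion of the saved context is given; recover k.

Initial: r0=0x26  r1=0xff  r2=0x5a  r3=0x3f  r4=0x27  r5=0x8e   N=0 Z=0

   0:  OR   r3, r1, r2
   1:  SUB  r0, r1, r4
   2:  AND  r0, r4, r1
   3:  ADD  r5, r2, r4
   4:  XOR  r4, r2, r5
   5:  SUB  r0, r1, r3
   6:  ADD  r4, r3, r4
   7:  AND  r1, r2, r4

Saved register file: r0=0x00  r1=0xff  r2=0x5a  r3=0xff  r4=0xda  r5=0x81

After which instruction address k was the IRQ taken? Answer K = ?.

after  0: r0=0x26 r1=0xff r2=0x5a r3=0xff r4=0x27 r5=0x8e  N=1 Z=0
after  1: r0=0xd8 r1=0xff r2=0x5a r3=0xff r4=0x27 r5=0x8e  N=1 Z=0
after  2: r0=0x27 r1=0xff r2=0x5a r3=0xff r4=0x27 r5=0x8e  N=0 Z=0
after  3: r0=0x27 r1=0xff r2=0x5a r3=0xff r4=0x27 r5=0x81  N=1 Z=0
after  4: r0=0x27 r1=0xff r2=0x5a r3=0xff r4=0xdb r5=0x81  N=1 Z=0
after  5: r0=0x00 r1=0xff r2=0x5a r3=0xff r4=0xdb r5=0x81  N=0 Z=1
after  6: r0=0x00 r1=0xff r2=0x5a r3=0xff r4=0xda r5=0x81  N=1 Z=0
-- IRQ taken; context saved, return-PC = 7 --

K = 6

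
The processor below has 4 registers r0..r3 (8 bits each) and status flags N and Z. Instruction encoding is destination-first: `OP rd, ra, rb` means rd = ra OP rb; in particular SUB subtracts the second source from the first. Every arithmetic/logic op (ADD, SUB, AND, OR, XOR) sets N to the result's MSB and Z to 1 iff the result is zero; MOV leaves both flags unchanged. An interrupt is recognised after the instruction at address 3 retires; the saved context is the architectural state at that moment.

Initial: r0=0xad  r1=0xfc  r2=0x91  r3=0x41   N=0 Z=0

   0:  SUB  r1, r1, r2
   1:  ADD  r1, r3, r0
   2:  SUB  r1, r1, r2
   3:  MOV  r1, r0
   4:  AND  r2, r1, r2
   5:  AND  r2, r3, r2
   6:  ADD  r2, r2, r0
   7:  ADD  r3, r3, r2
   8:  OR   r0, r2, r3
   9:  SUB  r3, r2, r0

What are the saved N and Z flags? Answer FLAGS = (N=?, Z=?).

FLAGS = (N=0, Z=0)

after  0: r0=0xad r1=0x6b r2=0x91 r3=0x41  N=0 Z=0
after  1: r0=0xad r1=0xee r2=0x91 r3=0x41  N=1 Z=0
after  2: r0=0xad r1=0x5d r2=0x91 r3=0x41  N=0 Z=0
after  3: r0=0xad r1=0xad r2=0x91 r3=0x41  N=0 Z=0
-- IRQ taken; context saved, return-PC = 4 --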